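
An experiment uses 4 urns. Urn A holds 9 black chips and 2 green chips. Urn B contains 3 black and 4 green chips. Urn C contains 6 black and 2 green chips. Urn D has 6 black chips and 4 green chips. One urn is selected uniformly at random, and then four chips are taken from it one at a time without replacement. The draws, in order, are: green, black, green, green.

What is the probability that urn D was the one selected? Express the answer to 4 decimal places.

0.2500

For each hypothesis, P(data | H) works out to: P(data | urn A) = (2/11)(9/10)(1/9)(0/8) = 0; P(data | urn B) = (4/7)(3/6)(3/5)(2/4) = 3/35; P(data | urn C) = (2/8)(6/7)(1/6)(0/5) = 0; P(data | urn D) = (4/10)(6/9)(3/8)(2/7) = 1/35.
The prior-weighted likelihoods are 1/4 · 0 = 0, 1/4 · 3/35 = 3/140, 1/4 · 0 = 0, 1/4 · 1/35 = 1/140; summing to 1/35.
So P(urn D | data) = (1/140) / (1/35) = 1/4.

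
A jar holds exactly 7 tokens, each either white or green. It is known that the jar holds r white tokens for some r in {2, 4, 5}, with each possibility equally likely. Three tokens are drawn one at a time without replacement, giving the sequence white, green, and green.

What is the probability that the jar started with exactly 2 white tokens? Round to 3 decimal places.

0.541

Under each hypothesis, the probability of the observed sequence is: P(data | r = 2) = (2/7)(5/6)(4/5) = 4/21; P(data | r = 4) = (4/7)(3/6)(2/5) = 4/35; P(data | r = 5) = (5/7)(2/6)(1/5) = 1/21.
The prior-weighted likelihoods are 1/3 · 4/21 = 4/63, 1/3 · 4/35 = 4/105, 1/3 · 1/21 = 1/63; summing to 37/315.
By Bayes' rule, P(r = 2 | data) = (4/63) / (37/315) = 20/37.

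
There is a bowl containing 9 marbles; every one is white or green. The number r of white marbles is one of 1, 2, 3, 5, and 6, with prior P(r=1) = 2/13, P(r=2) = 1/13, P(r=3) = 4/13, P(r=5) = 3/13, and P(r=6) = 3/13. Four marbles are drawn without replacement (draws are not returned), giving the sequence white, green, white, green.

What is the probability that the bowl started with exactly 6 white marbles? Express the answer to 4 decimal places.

0.2616

Compute the likelihood of the observed sequence for each case: P(data | r = 1) = (1/9)(8/8)(0/7) = 0; P(data | r = 2) = (2/9)(7/8)(1/7)(6/6) = 1/36; P(data | r = 3) = (3/9)(6/8)(2/7)(5/6) = 5/84; P(data | r = 5) = (5/9)(4/8)(4/7)(3/6) = 5/63; P(data | r = 6) = (6/9)(3/8)(5/7)(2/6) = 5/84.
Multiplying each by its prior: 2/13 · 0 = 0, 1/13 · 1/36 = 1/468, 4/13 · 5/84 = 5/273, 3/13 · 5/63 = 5/273, 3/13 · 5/84 = 5/364; with total 43/819.
By Bayes' rule, P(r = 6 | data) = (5/364) / (43/819) = 45/172.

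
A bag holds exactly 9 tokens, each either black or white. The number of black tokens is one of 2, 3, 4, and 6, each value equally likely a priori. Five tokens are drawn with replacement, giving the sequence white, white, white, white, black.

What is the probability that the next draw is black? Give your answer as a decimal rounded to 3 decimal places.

0.325

Compute the likelihood of the observed sequence for each case: P(data | r = 2) = (7/9)(7/9)(7/9)(7/9)(2/9) = 0.081322; P(data | r = 3) = (6/9)(6/9)(6/9)(6/9)(3/9) = 0.065844; P(data | r = 4) = (5/9)(5/9)(5/9)(5/9)(4/9) = 0.042338; P(data | r = 6) = (3/9)(3/9)(3/9)(3/9)(6/9) = 0.0082305.
The prior-weighted likelihoods are 1/4 · 0.081322 = 0.020331, 1/4 · 0.065844 = 0.016461, 1/4 · 0.042338 = 0.010584, 1/4 · 0.0082305 = 0.0020576; these sum to 0.049434.
The posterior is then P(r = 2 | data) = 0.41127, P(r = 3 | data) = 0.33299, P(r = 4 | data) = 0.21411, P(r = 6 | data) = 0.041624.
So P(black next | data) = Σ P(black next | H) P(H | data) = (2/9)(0.41127) + (1/3)(0.33299) + (4/9)(0.21411) + (2/3)(0.041624) = 0.3253.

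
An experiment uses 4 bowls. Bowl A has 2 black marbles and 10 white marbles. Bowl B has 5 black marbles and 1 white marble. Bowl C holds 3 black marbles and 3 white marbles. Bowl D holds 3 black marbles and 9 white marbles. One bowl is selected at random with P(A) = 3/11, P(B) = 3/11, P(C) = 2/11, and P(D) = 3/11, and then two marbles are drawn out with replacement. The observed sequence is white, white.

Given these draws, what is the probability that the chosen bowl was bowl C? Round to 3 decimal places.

0.115

The likelihood of the observed sequence under each hypothesis: P(data | bowl A) = (10/12)(10/12) = 25/36; P(data | bowl B) = (1/6)(1/6) = 1/36; P(data | bowl C) = (3/6)(3/6) = 1/4; P(data | bowl D) = (9/12)(9/12) = 9/16.
The prior-weighted likelihoods are 3/11 · 25/36 = 25/132, 3/11 · 1/36 = 1/132, 2/11 · 1/4 = 1/22, 3/11 · 9/16 = 27/176; these sum to 19/48.
Therefore the posterior P(bowl C | data) = (1/22) / (19/48) = 24/209.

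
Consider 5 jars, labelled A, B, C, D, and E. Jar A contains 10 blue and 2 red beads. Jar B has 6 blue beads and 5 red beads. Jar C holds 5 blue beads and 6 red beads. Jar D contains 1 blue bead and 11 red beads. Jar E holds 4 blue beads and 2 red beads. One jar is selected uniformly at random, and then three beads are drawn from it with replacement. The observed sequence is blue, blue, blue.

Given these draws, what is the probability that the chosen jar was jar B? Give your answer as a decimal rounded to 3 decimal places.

Compute the likelihood of the observed sequence for each case: P(data | jar A) = (10/12)(10/12)(10/12) = 0.5787; P(data | jar B) = (6/11)(6/11)(6/11) = 0.16228; P(data | jar C) = (5/11)(5/11)(5/11) = 0.093914; P(data | jar D) = (1/12)(1/12)(1/12) = 0.0005787; P(data | jar E) = (4/6)(4/6)(4/6) = 0.2963.
The prior-weighted likelihoods are 1/5 · 0.5787 = 0.11574, 1/5 · 0.16228 = 0.032457, 1/5 · 0.093914 = 0.018783, 1/5 · 0.0005787 = 0.00011574, 1/5 · 0.2963 = 0.059259; with total 0.22636.
By Bayes' rule, P(jar B | data) = (0.032457) / (0.22636) = 0.14339.

0.143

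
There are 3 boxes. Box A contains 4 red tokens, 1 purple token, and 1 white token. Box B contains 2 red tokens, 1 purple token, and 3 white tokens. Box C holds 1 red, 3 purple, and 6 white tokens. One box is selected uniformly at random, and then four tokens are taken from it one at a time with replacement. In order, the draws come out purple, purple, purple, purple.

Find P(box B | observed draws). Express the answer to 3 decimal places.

0.080

Compute the likelihood of the observed sequence for each case: P(data | box A) = (1/6)(1/6)(1/6)(1/6) = 0.0007716; P(data | box B) = (1/6)(1/6)(1/6)(1/6) = 0.0007716; P(data | box C) = (3/10)(3/10)(3/10)(3/10) = 0.0081.
Weighting by the prior gives 1/3 · 0.0007716 = 0.0002572, 1/3 · 0.0007716 = 0.0002572, 1/3 · 0.0081 = 0.0027; summing to 0.0032144.
By Bayes' rule, P(box B | data) = (0.0002572) / (0.0032144) = 0.080015.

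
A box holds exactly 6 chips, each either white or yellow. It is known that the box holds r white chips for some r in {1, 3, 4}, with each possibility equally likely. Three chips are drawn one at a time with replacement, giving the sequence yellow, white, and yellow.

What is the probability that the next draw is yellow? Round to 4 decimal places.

The likelihood of the observed sequence under each hypothesis: P(data | r = 1) = (5/6)(1/6)(5/6) = 25/216; P(data | r = 3) = (3/6)(3/6)(3/6) = 1/8; P(data | r = 4) = (2/6)(4/6)(2/6) = 2/27.
The prior-weighted likelihoods are 1/3 · 25/216 = 25/648, 1/3 · 1/8 = 1/24, 1/3 · 2/27 = 2/81; with total 17/162.
Normalising, the posterior is P(r = 1 | data) = 25/68, P(r = 3 | data) = 27/68, P(r = 4 | data) = 4/17.
So P(yellow next | data) = Σ P(yellow next | H) P(H | data) = (5/6)(25/68) + (1/2)(27/68) + (1/3)(4/17) = 7/12.

0.5833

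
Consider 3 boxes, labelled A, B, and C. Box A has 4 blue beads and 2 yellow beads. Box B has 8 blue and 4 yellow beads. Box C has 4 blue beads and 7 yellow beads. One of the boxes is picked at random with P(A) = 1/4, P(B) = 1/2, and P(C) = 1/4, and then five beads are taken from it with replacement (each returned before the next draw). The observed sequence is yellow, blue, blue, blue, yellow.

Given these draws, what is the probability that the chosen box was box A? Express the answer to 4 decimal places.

Compute the likelihood of the observed sequence for each case: P(data | box A) = (2/6)(4/6)(4/6)(4/6)(2/6) = 0.032922; P(data | box B) = (4/12)(8/12)(8/12)(8/12)(4/12) = 0.032922; P(data | box C) = (7/11)(4/11)(4/11)(4/11)(7/11) = 0.019472.
Weighting by the prior gives 1/4 · 0.032922 = 0.0082305, 1/2 · 0.032922 = 0.016461, 1/4 · 0.019472 = 0.004868; with total 0.029559.
So P(box A | data) = (0.0082305) / (0.029559) = 0.27844.

0.2784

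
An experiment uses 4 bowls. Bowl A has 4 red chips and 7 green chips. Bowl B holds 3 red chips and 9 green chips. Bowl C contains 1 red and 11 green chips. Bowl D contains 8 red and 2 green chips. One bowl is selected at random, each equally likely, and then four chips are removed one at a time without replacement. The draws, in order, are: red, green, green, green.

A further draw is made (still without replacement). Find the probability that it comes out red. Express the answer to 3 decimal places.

0.244

The likelihood of the observed sequence under each hypothesis: P(data | bowl A) = (4/11)(7/10)(6/9)(5/8) = 7/66; P(data | bowl B) = (3/12)(9/11)(8/10)(7/9) = 7/55; P(data | bowl C) = (1/12)(11/11)(10/10)(9/9) = 1/12; P(data | bowl D) = (8/10)(2/9)(1/8)(0/7) = 0.
The prior-weighted likelihoods are 1/4 · 7/66 = 7/264, 1/4 · 7/55 = 7/220, 1/4 · 1/12 = 1/48, 1/4 · 0 = 0; summing to 19/240.
Dividing through by the total gives posterior P(bowl A | data) = 70/209, P(bowl B | data) = 84/209, P(bowl C | data) = 5/19, P(bowl D | data) = 0.
The predictive probability is P(red next | data) = (3/7)(70/209) + (1/4)(84/209) + (0)(5/19) = 51/209.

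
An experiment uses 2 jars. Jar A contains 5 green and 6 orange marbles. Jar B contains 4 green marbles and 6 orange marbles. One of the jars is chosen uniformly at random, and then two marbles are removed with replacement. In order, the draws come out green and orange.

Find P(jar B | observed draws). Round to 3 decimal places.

0.492

Under each hypothesis, the probability of the observed sequence is: P(data | jar A) = (5/11)(6/11) = 0.24793; P(data | jar B) = (4/10)(6/10) = 0.24.
Multiplying each by its prior: 1/2 · 0.24793 = 0.12397, 1/2 · 0.24 = 0.12; with total 0.24397.
Hence P(jar B | data) = (0.12) / (0.24397) = 0.49187.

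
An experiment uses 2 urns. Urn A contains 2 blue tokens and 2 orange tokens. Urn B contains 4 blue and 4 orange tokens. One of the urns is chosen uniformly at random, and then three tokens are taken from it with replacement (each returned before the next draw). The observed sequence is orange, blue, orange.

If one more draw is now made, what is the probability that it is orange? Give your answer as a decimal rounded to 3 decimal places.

0.500

Compute the likelihood of the observed sequence for each case: P(data | urn A) = (2/4)(2/4)(2/4) = 1/8; P(data | urn B) = (4/8)(4/8)(4/8) = 1/8.
The prior-weighted likelihoods are 1/2 · 1/8 = 1/16, 1/2 · 1/8 = 1/16; with total 1/8.
The posterior is then P(urn A | data) = 1/2, P(urn B | data) = 1/2.
The predictive probability is P(orange next | data) = (1/2)(1/2) + (1/2)(1/2) = 1/2.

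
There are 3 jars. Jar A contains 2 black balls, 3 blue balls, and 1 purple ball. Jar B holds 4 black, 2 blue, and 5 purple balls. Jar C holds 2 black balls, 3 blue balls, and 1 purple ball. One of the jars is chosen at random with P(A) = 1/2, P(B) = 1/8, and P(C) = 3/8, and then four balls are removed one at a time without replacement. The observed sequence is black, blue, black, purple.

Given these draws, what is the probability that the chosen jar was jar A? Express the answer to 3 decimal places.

Under each hypothesis, the probability of the observed sequence is: P(data | jar A) = (2/6)(3/5)(1/4)(1/3) = 0.016667; P(data | jar B) = (4/11)(2/10)(3/9)(5/8) = 0.015152; P(data | jar C) = (2/6)(3/5)(1/4)(1/3) = 0.016667.
Multiplying each by its prior: 1/2 · 0.016667 = 0.0083333, 1/8 · 0.015152 = 0.0018939, 3/8 · 0.016667 = 0.00625; with total 0.016477.
Hence P(jar A | data) = (0.0083333) / (0.016477) = 0.50575.

0.506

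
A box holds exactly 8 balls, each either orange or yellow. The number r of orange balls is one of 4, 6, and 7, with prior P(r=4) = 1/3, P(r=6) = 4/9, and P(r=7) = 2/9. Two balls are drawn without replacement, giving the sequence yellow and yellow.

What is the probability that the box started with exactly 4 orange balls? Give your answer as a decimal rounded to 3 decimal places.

0.818

For each hypothesis, P(data | H) works out to: P(data | r = 4) = (4/8)(3/7) = 3/14; P(data | r = 6) = (2/8)(1/7) = 1/28; P(data | r = 7) = (1/8)(0/7) = 0.
Weighting by the prior gives 1/3 · 3/14 = 1/14, 4/9 · 1/28 = 1/63, 2/9 · 0 = 0; these sum to 11/126.
Hence P(r = 4 | data) = (1/14) / (11/126) = 9/11.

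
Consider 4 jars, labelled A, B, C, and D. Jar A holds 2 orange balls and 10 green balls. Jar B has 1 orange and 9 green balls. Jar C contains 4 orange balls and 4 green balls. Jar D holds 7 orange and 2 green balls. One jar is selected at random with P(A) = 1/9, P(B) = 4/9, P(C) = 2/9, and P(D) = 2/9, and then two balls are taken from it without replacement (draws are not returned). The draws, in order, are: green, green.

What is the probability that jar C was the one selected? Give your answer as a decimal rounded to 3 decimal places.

0.098

The likelihood of the observed sequence under each hypothesis: P(data | jar A) = (10/12)(9/11) = 0.68182; P(data | jar B) = (9/10)(8/9) = 0.8; P(data | jar C) = (4/8)(3/7) = 0.21429; P(data | jar D) = (2/9)(1/8) = 0.027778.
The prior-weighted likelihoods are 1/9 · 0.68182 = 0.075758, 4/9 · 0.8 = 0.35556, 2/9 · 0.21429 = 0.047619, 2/9 · 0.027778 = 0.0061728; with total 0.48511.
By Bayes' rule, P(jar C | data) = (0.047619) / (0.48511) = 0.098162.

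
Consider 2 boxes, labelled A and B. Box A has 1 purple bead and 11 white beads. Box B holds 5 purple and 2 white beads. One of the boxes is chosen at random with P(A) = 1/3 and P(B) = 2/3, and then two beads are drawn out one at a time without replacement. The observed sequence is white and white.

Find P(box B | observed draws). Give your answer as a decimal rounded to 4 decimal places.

0.1026

For each hypothesis, P(data | H) works out to: P(data | box A) = (11/12)(10/11) = 5/6; P(data | box B) = (2/7)(1/6) = 1/21.
Multiplying each by its prior: 1/3 · 5/6 = 5/18, 2/3 · 1/21 = 2/63; summing to 13/42.
Therefore the posterior P(box B | data) = (2/63) / (13/42) = 4/39.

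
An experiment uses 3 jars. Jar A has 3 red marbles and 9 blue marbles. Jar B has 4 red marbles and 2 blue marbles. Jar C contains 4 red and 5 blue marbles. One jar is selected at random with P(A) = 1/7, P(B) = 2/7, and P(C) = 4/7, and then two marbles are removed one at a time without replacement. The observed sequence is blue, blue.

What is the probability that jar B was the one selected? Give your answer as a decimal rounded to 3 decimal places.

Compute the likelihood of the observed sequence for each case: P(data | jar A) = (9/12)(8/11) = 0.54545; P(data | jar B) = (2/6)(1/5) = 0.066667; P(data | jar C) = (5/9)(4/8) = 0.27778.
Multiplying each by its prior: 1/7 · 0.54545 = 0.077922, 2/7 · 0.066667 = 0.019048, 4/7 · 0.27778 = 0.15873; with total 0.2557.
Hence P(jar B | data) = (0.019048) / (0.2557) = 0.074492.

0.074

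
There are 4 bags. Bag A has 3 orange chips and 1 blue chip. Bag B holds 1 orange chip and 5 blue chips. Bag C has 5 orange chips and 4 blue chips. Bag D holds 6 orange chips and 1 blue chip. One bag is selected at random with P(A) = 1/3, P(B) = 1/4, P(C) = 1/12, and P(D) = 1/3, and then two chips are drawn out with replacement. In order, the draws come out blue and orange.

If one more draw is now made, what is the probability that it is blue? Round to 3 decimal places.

For each hypothesis, P(data | H) works out to: P(data | bag A) = (1/4)(3/4) = 0.1875; P(data | bag B) = (5/6)(1/6) = 0.13889; P(data | bag C) = (4/9)(5/9) = 0.24691; P(data | bag D) = (1/7)(6/7) = 0.12245.
The prior-weighted likelihoods are 1/3 · 0.1875 = 0.0625, 1/4 · 0.13889 = 0.034722, 1/12 · 0.24691 = 0.020576, 1/3 · 0.12245 = 0.040816; with total 0.15861.
Normalising, the posterior is P(bag A | data) = 0.39404, P(bag B | data) = 0.21891, P(bag C | data) = 0.12972, P(bag D | data) = 0.25733.
Averaging over the posterior, P(blue next | data) = (1/4)(0.39404) + (5/6)(0.21891) + (4/9)(0.12972) + (1/7)(0.25733) = 0.37535.

0.375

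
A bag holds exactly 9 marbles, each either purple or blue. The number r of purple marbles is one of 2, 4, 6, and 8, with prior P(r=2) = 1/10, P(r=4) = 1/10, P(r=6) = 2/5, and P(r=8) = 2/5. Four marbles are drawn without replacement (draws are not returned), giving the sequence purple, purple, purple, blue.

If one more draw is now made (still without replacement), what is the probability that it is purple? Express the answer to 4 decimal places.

0.7686

For each hypothesis, P(data | H) works out to: P(data | r = 2) = (2/9)(1/8)(0/7) = 0; P(data | r = 4) = (4/9)(3/8)(2/7)(5/6) = 0.039683; P(data | r = 6) = (6/9)(5/8)(4/7)(3/6) = 0.11905; P(data | r = 8) = (8/9)(7/8)(6/7)(1/6) = 0.11111.
Weighting by the prior gives 1/10 · 0 = 0, 1/10 · 0.039683 = 0.0039683, 2/5 · 0.11905 = 0.047619, 2/5 · 0.11111 = 0.044444; these sum to 0.096032.
Dividing through by the total gives posterior P(r = 2 | data) = 0, P(r = 4 | data) = 0.041322, P(r = 6 | data) = 0.49587, P(r = 8 | data) = 0.46281.
So P(purple next | data) = Σ P(purple next | H) P(H | data) = (1/5)(0.041322) + (3/5)(0.49587) + (1)(0.46281) = 0.7686.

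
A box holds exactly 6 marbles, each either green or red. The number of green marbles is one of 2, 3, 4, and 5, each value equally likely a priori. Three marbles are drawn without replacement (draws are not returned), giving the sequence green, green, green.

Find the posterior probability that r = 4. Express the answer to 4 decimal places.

Under each hypothesis, the probability of the observed sequence is: P(data | r = 2) = (2/6)(1/5)(0/4) = 0; P(data | r = 3) = (3/6)(2/5)(1/4) = 1/20; P(data | r = 4) = (4/6)(3/5)(2/4) = 1/5; P(data | r = 5) = (5/6)(4/5)(3/4) = 1/2.
The prior-weighted likelihoods are 1/4 · 0 = 0, 1/4 · 1/20 = 1/80, 1/4 · 1/5 = 1/20, 1/4 · 1/2 = 1/8; with total 3/16.
So P(r = 4 | data) = (1/20) / (3/16) = 4/15.

0.2667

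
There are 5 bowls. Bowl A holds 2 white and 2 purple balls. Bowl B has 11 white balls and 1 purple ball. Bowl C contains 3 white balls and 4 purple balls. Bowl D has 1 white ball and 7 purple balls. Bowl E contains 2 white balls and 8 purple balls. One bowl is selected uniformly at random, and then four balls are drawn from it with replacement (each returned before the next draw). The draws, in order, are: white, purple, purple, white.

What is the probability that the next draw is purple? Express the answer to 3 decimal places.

For each hypothesis, P(data | H) works out to: P(data | bowl A) = (2/4)(2/4)(2/4)(2/4) = 0.0625; P(data | bowl B) = (11/12)(1/12)(1/12)(11/12) = 0.0058353; P(data | bowl C) = (3/7)(4/7)(4/7)(3/7) = 0.059975; P(data | bowl D) = (1/8)(7/8)(7/8)(1/8) = 0.011963; P(data | bowl E) = (2/10)(8/10)(8/10)(2/10) = 0.0256.
The prior-weighted likelihoods are 1/5 · 0.0625 = 0.0125, 1/5 · 0.0058353 = 0.0011671, 1/5 · 0.059975 = 0.011995, 1/5 · 0.011963 = 0.0023926, 1/5 · 0.0256 = 0.00512; summing to 0.033175.
Normalising, the posterior is P(bowl A | data) = 0.37679, P(bowl B | data) = 0.035179, P(bowl C | data) = 0.36157, P(bowl D | data) = 0.072121, P(bowl E | data) = 0.15433.
So P(purple next | data) = Σ P(purple next | H) P(H | data) = (1/2)(0.37679) + (1/12)(0.035179) + (4/7)(0.36157) + (7/8)(0.072121) + (4/5)(0.15433) = 0.58451.

0.585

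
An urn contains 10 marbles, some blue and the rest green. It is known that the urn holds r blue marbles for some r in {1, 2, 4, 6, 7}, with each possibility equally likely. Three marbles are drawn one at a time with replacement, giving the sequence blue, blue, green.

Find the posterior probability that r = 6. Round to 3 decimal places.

For each hypothesis, P(data | H) works out to: P(data | r = 1) = (1/10)(1/10)(9/10) = 0.009; P(data | r = 2) = (2/10)(2/10)(8/10) = 0.032; P(data | r = 4) = (4/10)(4/10)(6/10) = 0.096; P(data | r = 6) = (6/10)(6/10)(4/10) = 0.144; P(data | r = 7) = (7/10)(7/10)(3/10) = 0.147.
Multiplying each by its prior: 1/5 · 0.009 = 0.0018, 1/5 · 0.032 = 0.0064, 1/5 · 0.096 = 0.0192, 1/5 · 0.144 = 0.0288, 1/5 · 0.147 = 0.0294; these sum to 0.0856.
So P(r = 6 | data) = (0.0288) / (0.0856) = 0.33645.

0.336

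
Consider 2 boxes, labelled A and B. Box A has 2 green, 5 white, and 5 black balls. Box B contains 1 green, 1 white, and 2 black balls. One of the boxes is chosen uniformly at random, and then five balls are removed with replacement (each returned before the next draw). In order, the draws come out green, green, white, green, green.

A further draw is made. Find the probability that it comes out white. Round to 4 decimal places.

Compute the likelihood of the observed sequence for each case: P(data | box A) = (2/12)(2/12)(5/12)(2/12)(2/12) = 0.0003215; P(data | box B) = (1/4)(1/4)(1/4)(1/4)(1/4) = 0.00097656.
Multiplying each by its prior: 1/2 · 0.0003215 = 0.00016075, 1/2 · 0.00097656 = 0.00048828; these sum to 0.00064903.
Normalising, the posterior is P(box A | data) = 0.24768, P(box B | data) = 0.75232.
So P(white next | data) = Σ P(white next | H) P(H | data) = (5/12)(0.24768) + (1/4)(0.75232) = 0.29128.

0.2913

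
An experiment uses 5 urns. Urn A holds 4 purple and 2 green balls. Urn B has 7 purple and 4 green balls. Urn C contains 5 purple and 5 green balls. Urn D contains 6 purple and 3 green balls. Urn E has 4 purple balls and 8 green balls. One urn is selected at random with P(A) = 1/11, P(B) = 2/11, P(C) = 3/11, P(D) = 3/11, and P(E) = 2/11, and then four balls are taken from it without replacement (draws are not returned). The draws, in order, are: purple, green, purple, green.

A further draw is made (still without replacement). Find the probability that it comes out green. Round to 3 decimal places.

0.381

The likelihood of the observed sequence under each hypothesis: P(data | urn A) = (4/6)(2/5)(3/4)(1/3) = 0.066667; P(data | urn B) = (7/11)(4/10)(6/9)(3/8) = 0.063636; P(data | urn C) = (5/10)(5/9)(4/8)(4/7) = 0.079365; P(data | urn D) = (6/9)(3/8)(5/7)(2/6) = 0.059524; P(data | urn E) = (4/12)(8/11)(3/10)(7/9) = 0.056566.
Multiplying each by its prior: 1/11 · 0.066667 = 0.0060606, 2/11 · 0.063636 = 0.01157, 3/11 · 0.079365 = 0.021645, 3/11 · 0.059524 = 0.016234, 2/11 · 0.056566 = 0.010285; with total 0.065794.
Normalising, the posterior is P(urn A | data) = 0.092114, P(urn B | data) = 0.17585, P(urn C | data) = 0.32898, P(urn D | data) = 0.24674, P(urn E | data) = 0.15632.
The predictive probability is P(green next | data) = (0)(0.092114) + (2/7)(0.17585) + (1/2)(0.32898) + (1/5)(0.24674) + (3/4)(0.15632) = 0.38132.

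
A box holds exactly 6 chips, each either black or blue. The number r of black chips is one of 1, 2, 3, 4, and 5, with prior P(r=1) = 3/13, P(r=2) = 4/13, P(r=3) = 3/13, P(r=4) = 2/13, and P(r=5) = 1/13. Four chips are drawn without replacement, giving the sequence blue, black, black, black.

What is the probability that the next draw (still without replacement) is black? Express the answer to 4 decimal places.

0.5143

Under each hypothesis, the probability of the observed sequence is: P(data | r = 1) = (5/6)(1/5)(0/4) = 0; P(data | r = 2) = (4/6)(2/5)(1/4)(0/3) = 0; P(data | r = 3) = (3/6)(3/5)(2/4)(1/3) = 1/20; P(data | r = 4) = (2/6)(4/5)(3/4)(2/3) = 2/15; P(data | r = 5) = (1/6)(5/5)(4/4)(3/3) = 1/6.
The prior-weighted likelihoods are 3/13 · 0 = 0, 4/13 · 0 = 0, 3/13 · 1/20 = 3/260, 2/13 · 2/15 = 4/195, 1/13 · 1/6 = 1/78; summing to 7/156.
The posterior is then P(r = 1 | data) = 0, P(r = 2 | data) = 0, P(r = 3 | data) = 9/35, P(r = 4 | data) = 16/35, P(r = 5 | data) = 2/7.
Averaging over the posterior, P(black next | data) = (0)(9/35) + (1/2)(16/35) + (1)(2/7) = 18/35.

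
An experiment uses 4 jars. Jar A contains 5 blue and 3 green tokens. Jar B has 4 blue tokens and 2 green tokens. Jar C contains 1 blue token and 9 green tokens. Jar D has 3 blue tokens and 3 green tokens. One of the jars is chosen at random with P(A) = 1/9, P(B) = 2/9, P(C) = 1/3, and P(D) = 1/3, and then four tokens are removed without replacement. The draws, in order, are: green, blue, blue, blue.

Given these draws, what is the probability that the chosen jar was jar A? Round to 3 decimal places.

Compute the likelihood of the observed sequence for each case: P(data | jar A) = (3/8)(5/7)(4/6)(3/5) = 3/28; P(data | jar B) = (2/6)(4/5)(3/4)(2/3) = 2/15; P(data | jar C) = (9/10)(1/9)(0/8) = 0; P(data | jar D) = (3/6)(3/5)(2/4)(1/3) = 1/20.
Weighting by the prior gives 1/9 · 3/28 = 1/84, 2/9 · 2/15 = 4/135, 1/3 · 0 = 0, 1/3 · 1/20 = 1/60; summing to 11/189.
Therefore the posterior P(jar A | data) = (1/84) / (11/189) = 9/44.

0.205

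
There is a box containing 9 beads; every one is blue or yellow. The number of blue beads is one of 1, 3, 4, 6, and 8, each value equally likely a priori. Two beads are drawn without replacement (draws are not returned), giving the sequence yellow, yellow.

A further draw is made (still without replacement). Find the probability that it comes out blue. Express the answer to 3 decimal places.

Under each hypothesis, the probability of the observed sequence is: P(data | r = 1) = (8/9)(7/8) = 7/9; P(data | r = 3) = (6/9)(5/8) = 5/12; P(data | r = 4) = (5/9)(4/8) = 5/18; P(data | r = 6) = (3/9)(2/8) = 1/12; P(data | r = 8) = (1/9)(0/8) = 0.
Multiplying each by its prior: 1/5 · 7/9 = 7/45, 1/5 · 5/12 = 1/12, 1/5 · 5/18 = 1/18, 1/5 · 1/12 = 1/60, 1/5 · 0 = 0; these sum to 14/45.
The posterior is then P(r = 1 | data) = 1/2, P(r = 3 | data) = 15/56, P(r = 4 | data) = 5/28, P(r = 6 | data) = 3/56, P(r = 8 | data) = 0.
So P(blue next | data) = Σ P(blue next | H) P(H | data) = (1/7)(1/2) + (3/7)(15/56) + (4/7)(5/28) + (6/7)(3/56) = 131/392.

0.334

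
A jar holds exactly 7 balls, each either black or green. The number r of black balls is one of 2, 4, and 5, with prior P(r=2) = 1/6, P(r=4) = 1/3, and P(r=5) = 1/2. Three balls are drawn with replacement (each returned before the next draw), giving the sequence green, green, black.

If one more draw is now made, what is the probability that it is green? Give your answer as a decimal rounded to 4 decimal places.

0.4600

The likelihood of the observed sequence under each hypothesis: P(data | r = 2) = (5/7)(5/7)(2/7) = 0.14577; P(data | r = 4) = (3/7)(3/7)(4/7) = 0.10496; P(data | r = 5) = (2/7)(2/7)(5/7) = 0.058309.
The prior-weighted likelihoods are 1/6 · 0.14577 = 0.024295, 1/3 · 0.10496 = 0.034985, 1/2 · 0.058309 = 0.029155; summing to 0.088435.
The posterior is then P(r = 2 | data) = 0.27473, P(r = 4 | data) = 0.3956, P(r = 5 | data) = 0.32967.
The predictive probability is P(green next | data) = (5/7)(0.27473) + (3/7)(0.3956) + (2/7)(0.32967) = 0.45997.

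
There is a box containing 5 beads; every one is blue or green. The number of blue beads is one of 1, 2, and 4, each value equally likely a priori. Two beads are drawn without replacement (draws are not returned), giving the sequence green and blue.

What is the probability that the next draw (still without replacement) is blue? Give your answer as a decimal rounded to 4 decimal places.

Compute the likelihood of the observed sequence for each case: P(data | r = 1) = (4/5)(1/4) = 1/5; P(data | r = 2) = (3/5)(2/4) = 3/10; P(data | r = 4) = (1/5)(4/4) = 1/5.
Multiplying each by its prior: 1/3 · 1/5 = 1/15, 1/3 · 3/10 = 1/10, 1/3 · 1/5 = 1/15; these sum to 7/30.
Dividing through by the total gives posterior P(r = 1 | data) = 2/7, P(r = 2 | data) = 3/7, P(r = 4 | data) = 2/7.
The predictive probability is P(blue next | data) = (0)(2/7) + (1/3)(3/7) + (1)(2/7) = 3/7.

0.4286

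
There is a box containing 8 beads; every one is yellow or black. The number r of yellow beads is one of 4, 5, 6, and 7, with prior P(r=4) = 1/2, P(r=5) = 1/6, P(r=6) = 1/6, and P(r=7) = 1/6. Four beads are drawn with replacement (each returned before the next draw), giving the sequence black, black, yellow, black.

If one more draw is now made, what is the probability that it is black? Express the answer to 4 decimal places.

Under each hypothesis, the probability of the observed sequence is: P(data | r = 4) = (4/8)(4/8)(4/8)(4/8) = 0.0625; P(data | r = 5) = (3/8)(3/8)(5/8)(3/8) = 0.032959; P(data | r = 6) = (2/8)(2/8)(6/8)(2/8) = 0.011719; P(data | r = 7) = (1/8)(1/8)(7/8)(1/8) = 0.001709.
The prior-weighted likelihoods are 1/2 · 0.0625 = 0.03125, 1/6 · 0.032959 = 0.0054932, 1/6 · 0.011719 = 0.0019531, 1/6 · 0.001709 = 0.00028483; with total 0.038981.
The posterior is then P(r = 4 | data) = 0.80167, P(r = 5 | data) = 0.14092, P(r = 6 | data) = 0.050104, P(r = 7 | data) = 0.0073069.
Averaging over the posterior, P(black next | data) = (1/2)(0.80167) + (3/8)(0.14092) + (1/4)(0.050104) + (1/8)(0.0073069) = 0.46712.

0.4671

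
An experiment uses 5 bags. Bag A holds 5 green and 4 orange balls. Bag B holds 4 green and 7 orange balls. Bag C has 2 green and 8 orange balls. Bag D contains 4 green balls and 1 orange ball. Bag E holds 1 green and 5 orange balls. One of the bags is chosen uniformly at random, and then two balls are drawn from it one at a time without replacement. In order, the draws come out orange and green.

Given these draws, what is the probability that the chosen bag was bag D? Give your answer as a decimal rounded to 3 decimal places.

Compute the likelihood of the observed sequence for each case: P(data | bag A) = (4/9)(5/8) = 0.27778; P(data | bag B) = (7/11)(4/10) = 0.25455; P(data | bag C) = (8/10)(2/9) = 0.17778; P(data | bag D) = (1/5)(4/4) = 0.2; P(data | bag E) = (5/6)(1/5) = 0.16667.
Weighting by the prior gives 1/5 · 0.27778 = 0.055556, 1/5 · 0.25455 = 0.050909, 1/5 · 0.17778 = 0.035556, 1/5 · 0.2 = 0.04, 1/5 · 0.16667 = 0.033333; with total 0.21535.
Therefore the posterior P(bag D | data) = (0.04) / (0.21535) = 0.18574.

0.186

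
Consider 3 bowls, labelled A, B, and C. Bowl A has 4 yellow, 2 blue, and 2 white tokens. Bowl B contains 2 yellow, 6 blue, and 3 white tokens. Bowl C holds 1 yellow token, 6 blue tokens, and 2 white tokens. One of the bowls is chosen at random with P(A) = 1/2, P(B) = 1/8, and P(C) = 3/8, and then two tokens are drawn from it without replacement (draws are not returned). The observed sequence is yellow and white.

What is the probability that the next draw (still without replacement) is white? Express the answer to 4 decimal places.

The likelihood of the observed sequence under each hypothesis: P(data | bowl A) = (4/8)(2/7) = 0.14286; P(data | bowl B) = (2/11)(3/10) = 0.054545; P(data | bowl C) = (1/9)(2/8) = 0.027778.
Weighting by the prior gives 1/2 · 0.14286 = 0.071429, 1/8 · 0.054545 = 0.0068182, 3/8 · 0.027778 = 0.010417; summing to 0.088663.
Normalising, the posterior is P(bowl A | data) = 0.80561, P(bowl B | data) = 0.0769, P(bowl C | data) = 0.11749.
The predictive probability is P(white next | data) = (1/6)(0.80561) + (2/9)(0.0769) + (1/7)(0.11749) = 0.16814.

0.1681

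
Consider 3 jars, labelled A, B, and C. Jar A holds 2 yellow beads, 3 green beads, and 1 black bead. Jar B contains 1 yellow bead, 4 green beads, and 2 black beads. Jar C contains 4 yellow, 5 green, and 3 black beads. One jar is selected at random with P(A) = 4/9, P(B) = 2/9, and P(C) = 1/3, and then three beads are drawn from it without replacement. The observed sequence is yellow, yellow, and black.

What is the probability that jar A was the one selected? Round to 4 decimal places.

The likelihood of the observed sequence under each hypothesis: P(data | jar A) = (2/6)(1/5)(1/4) = 0.016667; P(data | jar B) = (1/7)(0/6) = 0; P(data | jar C) = (4/12)(3/11)(3/10) = 0.027273.
Weighting by the prior gives 4/9 · 0.016667 = 0.0074074, 2/9 · 0 = 0, 1/3 · 0.027273 = 0.0090909; these sum to 0.016498.
By Bayes' rule, P(jar A | data) = (0.0074074) / (0.016498) = 0.44898.

0.4490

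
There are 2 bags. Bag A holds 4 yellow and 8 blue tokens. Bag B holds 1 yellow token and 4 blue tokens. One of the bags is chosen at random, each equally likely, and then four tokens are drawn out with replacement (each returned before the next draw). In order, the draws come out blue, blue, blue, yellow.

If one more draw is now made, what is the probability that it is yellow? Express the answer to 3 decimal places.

0.265

For each hypothesis, P(data | H) works out to: P(data | bag A) = (8/12)(8/12)(8/12)(4/12) = 0.098765; P(data | bag B) = (4/5)(4/5)(4/5)(1/5) = 0.1024.
Multiplying each by its prior: 1/2 · 0.098765 = 0.049383, 1/2 · 0.1024 = 0.0512; these sum to 0.10058.
Dividing through by the total gives posterior P(bag A | data) = 0.49097, P(bag B | data) = 0.50903.
So P(yellow next | data) = Σ P(yellow next | H) P(H | data) = (1/3)(0.49097) + (1/5)(0.50903) = 0.26546.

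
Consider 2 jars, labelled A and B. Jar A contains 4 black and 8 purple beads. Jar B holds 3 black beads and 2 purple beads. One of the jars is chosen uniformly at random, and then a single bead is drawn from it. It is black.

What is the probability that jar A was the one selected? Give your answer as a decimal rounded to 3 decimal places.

For each hypothesis, P(data | H) works out to: P(data | jar A) = (4/12) = 1/3; P(data | jar B) = (3/5) = 3/5.
Weighting by the prior gives 1/2 · 1/3 = 1/6, 1/2 · 3/5 = 3/10; summing to 7/15.
By Bayes' rule, P(jar A | data) = (1/6) / (7/15) = 5/14.

0.357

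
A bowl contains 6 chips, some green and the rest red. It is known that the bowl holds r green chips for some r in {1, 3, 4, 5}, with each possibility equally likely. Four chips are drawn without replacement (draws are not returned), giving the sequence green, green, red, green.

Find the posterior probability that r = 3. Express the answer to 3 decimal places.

For each hypothesis, P(data | H) works out to: P(data | r = 1) = (1/6)(0/5) = 0; P(data | r = 3) = (3/6)(2/5)(3/4)(1/3) = 1/20; P(data | r = 4) = (4/6)(3/5)(2/4)(2/3) = 2/15; P(data | r = 5) = (5/6)(4/5)(1/4)(3/3) = 1/6.
Weighting by the prior gives 1/4 · 0 = 0, 1/4 · 1/20 = 1/80, 1/4 · 2/15 = 1/30, 1/4 · 1/6 = 1/24; with total 7/80.
So P(r = 3 | data) = (1/80) / (7/80) = 1/7.

0.143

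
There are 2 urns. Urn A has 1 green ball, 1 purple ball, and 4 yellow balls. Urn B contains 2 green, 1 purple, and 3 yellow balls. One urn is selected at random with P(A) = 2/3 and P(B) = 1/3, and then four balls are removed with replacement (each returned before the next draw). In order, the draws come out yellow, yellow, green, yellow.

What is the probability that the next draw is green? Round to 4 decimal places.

The likelihood of the observed sequence under each hypothesis: P(data | urn A) = (4/6)(4/6)(1/6)(4/6) = 0.049383; P(data | urn B) = (3/6)(3/6)(2/6)(3/6) = 0.041667.
Multiplying each by its prior: 2/3 · 0.049383 = 0.032922, 1/3 · 0.041667 = 0.013889; summing to 0.046811.
The posterior is then P(urn A | data) = 0.7033, P(urn B | data) = 0.2967.
The predictive probability is P(green next | data) = (1/6)(0.7033) + (1/3)(0.2967) = 0.21612.

0.2161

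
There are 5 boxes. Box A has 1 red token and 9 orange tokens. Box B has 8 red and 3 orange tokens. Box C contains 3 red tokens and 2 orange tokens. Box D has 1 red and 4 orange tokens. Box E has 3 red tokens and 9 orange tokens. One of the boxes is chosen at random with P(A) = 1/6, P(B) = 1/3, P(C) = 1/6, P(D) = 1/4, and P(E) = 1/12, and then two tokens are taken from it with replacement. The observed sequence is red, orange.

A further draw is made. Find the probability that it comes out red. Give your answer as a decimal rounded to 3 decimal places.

Under each hypothesis, the probability of the observed sequence is: P(data | box A) = (1/10)(9/10) = 0.09; P(data | box B) = (8/11)(3/11) = 0.19835; P(data | box C) = (3/5)(2/5) = 0.24; P(data | box D) = (1/5)(4/5) = 0.16; P(data | box E) = (3/12)(9/12) = 0.1875.
Multiplying each by its prior: 1/6 · 0.09 = 0.015, 1/3 · 0.19835 = 0.066116, 1/6 · 0.24 = 0.04, 1/4 · 0.16 = 0.04, 1/12 · 0.1875 = 0.015625; these sum to 0.17674.
Dividing through by the total gives posterior P(box A | data) = 0.08487, P(box B | data) = 0.37408, P(box C | data) = 0.22632, P(box D | data) = 0.22632, P(box E | data) = 0.088406.
The predictive probability is P(red next | data) = (1/10)(0.08487) + (8/11)(0.37408) + (3/5)(0.22632) + (1/5)(0.22632) + (1/4)(0.088406) = 0.48371.

0.484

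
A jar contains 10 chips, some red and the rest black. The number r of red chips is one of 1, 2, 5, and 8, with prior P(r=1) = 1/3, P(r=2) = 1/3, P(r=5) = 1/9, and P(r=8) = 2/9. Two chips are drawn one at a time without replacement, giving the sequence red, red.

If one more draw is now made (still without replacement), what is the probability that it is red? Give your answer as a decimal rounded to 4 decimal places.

For each hypothesis, P(data | H) works out to: P(data | r = 1) = (1/10)(0/9) = 0; P(data | r = 2) = (2/10)(1/9) = 1/45; P(data | r = 5) = (5/10)(4/9) = 2/9; P(data | r = 8) = (8/10)(7/9) = 28/45.
Multiplying each by its prior: 1/3 · 0 = 0, 1/3 · 1/45 = 1/135, 1/9 · 2/9 = 2/81, 2/9 · 28/45 = 56/405; summing to 23/135.
Dividing through by the total gives posterior P(r = 1 | data) = 0, P(r = 2 | data) = 1/23, P(r = 5 | data) = 10/69, P(r = 8 | data) = 56/69.
So P(red next | data) = Σ P(red next | H) P(H | data) = (0)(1/23) + (3/8)(10/69) + (3/4)(56/69) = 61/92.

0.6630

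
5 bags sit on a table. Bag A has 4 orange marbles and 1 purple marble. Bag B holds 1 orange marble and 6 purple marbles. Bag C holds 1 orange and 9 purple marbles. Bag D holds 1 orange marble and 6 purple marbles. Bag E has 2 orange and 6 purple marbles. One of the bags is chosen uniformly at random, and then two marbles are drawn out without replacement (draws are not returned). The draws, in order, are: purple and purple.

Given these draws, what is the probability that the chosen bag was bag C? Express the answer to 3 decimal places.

Compute the likelihood of the observed sequence for each case: P(data | bag A) = (1/5)(0/4) = 0; P(data | bag B) = (6/7)(5/6) = 5/7; P(data | bag C) = (9/10)(8/9) = 4/5; P(data | bag D) = (6/7)(5/6) = 5/7; P(data | bag E) = (6/8)(5/7) = 15/28.
The prior-weighted likelihoods are 1/5 · 0 = 0, 1/5 · 5/7 = 1/7, 1/5 · 4/5 = 4/25, 1/5 · 5/7 = 1/7, 1/5 · 15/28 = 3/28; with total 387/700.
So P(bag C | data) = (4/25) / (387/700) = 112/387.

0.289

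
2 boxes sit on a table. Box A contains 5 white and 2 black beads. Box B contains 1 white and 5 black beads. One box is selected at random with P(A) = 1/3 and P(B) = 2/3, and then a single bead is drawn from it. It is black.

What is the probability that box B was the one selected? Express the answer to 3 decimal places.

0.854

Under each hypothesis, the probability of this draw is: P(data | box A) = (2/7) = 2/7; P(data | box B) = (5/6) = 5/6.
Weighting by the prior gives 1/3 · 2/7 = 2/21, 2/3 · 5/6 = 5/9; summing to 41/63.
So P(box B | data) = (5/9) / (41/63) = 35/41.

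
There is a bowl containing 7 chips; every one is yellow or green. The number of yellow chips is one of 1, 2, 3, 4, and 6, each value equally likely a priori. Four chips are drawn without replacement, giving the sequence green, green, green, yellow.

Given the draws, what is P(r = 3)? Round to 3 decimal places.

0.214

For each hypothesis, P(data | H) works out to: P(data | r = 1) = (6/7)(5/6)(4/5)(1/4) = 1/7; P(data | r = 2) = (5/7)(4/6)(3/5)(2/4) = 1/7; P(data | r = 3) = (4/7)(3/6)(2/5)(3/4) = 3/35; P(data | r = 4) = (3/7)(2/6)(1/5)(4/4) = 1/35; P(data | r = 6) = (1/7)(0/6) = 0.
The prior-weighted likelihoods are 1/5 · 1/7 = 1/35, 1/5 · 1/7 = 1/35, 1/5 · 3/35 = 3/175, 1/5 · 1/35 = 1/175, 1/5 · 0 = 0; these sum to 2/25.
Hence P(r = 3 | data) = (3/175) / (2/25) = 3/14.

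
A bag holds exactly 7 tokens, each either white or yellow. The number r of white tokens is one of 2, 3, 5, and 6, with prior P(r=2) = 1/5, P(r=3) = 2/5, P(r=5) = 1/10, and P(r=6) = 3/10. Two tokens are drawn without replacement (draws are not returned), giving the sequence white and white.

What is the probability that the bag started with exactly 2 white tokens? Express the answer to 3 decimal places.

0.029

Compute the likelihood of the observed sequence for each case: P(data | r = 2) = (2/7)(1/6) = 1/21; P(data | r = 3) = (3/7)(2/6) = 1/7; P(data | r = 5) = (5/7)(4/6) = 10/21; P(data | r = 6) = (6/7)(5/6) = 5/7.
Multiplying each by its prior: 1/5 · 1/21 = 1/105, 2/5 · 1/7 = 2/35, 1/10 · 10/21 = 1/21, 3/10 · 5/7 = 3/14; with total 23/70.
Therefore the posterior P(r = 2 | data) = (1/105) / (23/70) = 2/69.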